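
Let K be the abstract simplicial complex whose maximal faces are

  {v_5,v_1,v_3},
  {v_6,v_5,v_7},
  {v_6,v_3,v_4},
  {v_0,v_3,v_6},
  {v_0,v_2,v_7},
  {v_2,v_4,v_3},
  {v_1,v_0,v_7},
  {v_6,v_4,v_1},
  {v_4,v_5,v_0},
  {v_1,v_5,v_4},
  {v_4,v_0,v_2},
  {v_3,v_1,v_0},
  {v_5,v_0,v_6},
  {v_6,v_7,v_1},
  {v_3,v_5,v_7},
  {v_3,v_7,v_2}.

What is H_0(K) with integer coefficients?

Order the vertices as v_0 < v_1 < v_2 < v_3 < v_4 < v_5 < v_6 < v_7. Listing each simplex with vertices in this order, K has dimension 2 with simplices:

  0-simplices (8): [v_0], [v_1], [v_2], [v_3], [v_4], [v_5], [v_6], [v_7]
  1-simplices (24): (24 of them)
  2-simplices (16): (16 of them)

Hence C_0 ≅ Z^8, C_1 ≅ Z^24, C_2 ≅ Z^16.

Boundary ∂_1: C_1 → C_0 maps an edge to its endpoints' difference, ∂[p,q] = q − p. For instance
  ∂[v_2,v_3] = [v_3] − [v_2].
The 8×24 boundary matrix has rank 7 and Smith normal form diag(1,1,1,1,1,1,1).

∂_2: C_2 → C_1 acts by ∂[p,q,r] = [q,r] − [p,r] + [p,q]. For instance
  ∂[v_2,v_3,v_4] = [v_3,v_4] − [v_2,v_4] + [v_2,v_3],
  ∂[v_0,v_4,v_5] = [v_4,v_5] − [v_0,v_5] + [v_0,v_4].
The 24×16 boundary matrix has rank 15 and Smith normal form diag(1,1,1,1,1,1,1,1,1,1,1,1,1,1,1).

Computing H_k = (kernel of ∂_k) / (image of ∂_{k+1}):

  H_0: rank C_0 − rank ∂_1 = 8 − 7 = 1, and the invariant factors of ∂_1 are all 1, so H_0 = Z.

H_0 ≅ Z.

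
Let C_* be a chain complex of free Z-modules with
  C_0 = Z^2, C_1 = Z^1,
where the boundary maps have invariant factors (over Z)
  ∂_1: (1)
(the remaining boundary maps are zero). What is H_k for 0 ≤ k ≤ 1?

H_0: b_0 = 2 − 0 − 1 = 1; torsion from ∂_1 factors > 1: none. So H_0 = Z.
H_1: b_1 = 1 − 1 − 0 = 0; torsion from ∂_2 factors > 1: none. So H_1 = 0.

H_0 = Z,  H_1 = 0.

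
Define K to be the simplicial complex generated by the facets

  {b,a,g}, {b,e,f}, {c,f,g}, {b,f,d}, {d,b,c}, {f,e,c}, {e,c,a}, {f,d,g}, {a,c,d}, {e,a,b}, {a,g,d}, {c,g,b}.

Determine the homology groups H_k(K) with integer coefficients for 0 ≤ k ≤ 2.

H_0 = Z,  H_1 = Z/2,  H_2 = 0.

Order the vertices as a < b < c < d < e < f < g. Listing each simplex with vertices in this order, K has dimension 2 with simplices:

  0-simplices (7): a, b, c, d, e, f, g
  1-simplices (18): ab, ac, ad, ae, ag, bc, bd, be, bf, bg, cd, ce, cf, cg, df, dg, ef, fg
  2-simplices (12): abe, abg, acd, ace, adg, bcd, bcg, bdf, bef, cef, cfg, dfg

so the chain groups are C_0 ≅ Z^7, C_1 ≅ Z^18, C_2 ≅ Z^12.

Boundary ∂_1: C_1 → C_0 is given by ∂[p,q] = [q] − [p]. For instance
  ∂ae = e − a.
As a 7×18 matrix over Z this has rank 6, with invariant factors (1,1,1,1,1,1).

Boundary ∂_2: C_2 → C_1 maps a triangle to the signed sum of its edges. For instance
  ∂bcg = cg − bg + bc,
  ∂cef = ef − cf + ce.
The resulting 18×12 matrix has rank 12, and its Smith normal form has invariant factors (1,1,1,1,1,1,1,1,1,1,1,2).

Reading off H_k = ker ∂_k / im ∂_{k+1}:

  H_0: rank C_0 − rank ∂_1 = 7 − 6 = 1, and the invariant factors of ∂_1 are all 1, so H_0 = Z.
  H_1: rank ker ∂_1 − rank ∂_2 = (18 − 6) − 12 = 0, and ∂_2 has invariant factor 2 > 1, so H_1 = Z/2.
  H_2: rank ker ∂_2 − rank ∂_3 = (12 − 12) − 0 = 0, and there is no ∂_3, so H_2 = 0.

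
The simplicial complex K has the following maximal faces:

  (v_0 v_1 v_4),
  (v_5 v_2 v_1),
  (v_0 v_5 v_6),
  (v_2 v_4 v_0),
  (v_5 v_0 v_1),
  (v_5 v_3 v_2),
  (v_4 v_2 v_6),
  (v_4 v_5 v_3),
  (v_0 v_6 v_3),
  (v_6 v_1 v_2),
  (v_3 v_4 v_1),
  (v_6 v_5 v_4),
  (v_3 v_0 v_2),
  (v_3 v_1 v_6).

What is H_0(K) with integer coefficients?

H_0 ≅ Z.

Fix the vertex order v_0 < v_1 < v_2 < v_3 < v_4 < v_5 < v_6 and write every simplex with vertices in increasing order. Then dim K = 2 and the simplices of K are:

  0-simplices (7): [v_0], [v_1], [v_2], [v_3], [v_4], [v_5], [v_6]
  1-simplices (21): (21 of them)
  2-simplices (14): (14 of them)

so the chain groups are C_0 ≅ Z^7, C_1 ≅ Z^21, C_2 ≅ Z^14.

Boundary ∂_1: C_1 → C_0 sends each edge [p,q] (with p < q) to q − p. For instance
  ∂[v_1,v_5] = [v_5] − [v_1].
This gives a 7×21 integer matrix of rank 6; reducing to Smith normal form yields diagonal entries (1,1,1,1,1,1).

∂_2: C_2 → C_1 maps a triangle to the signed sum of its edges. For instance
  ∂[v_0,v_5,v_6] = [v_5,v_6] − [v_0,v_6] + [v_0,v_5],
  ∂[v_1,v_3,v_6] = [v_3,v_6] − [v_1,v_6] + [v_1,v_3].
As a 21×14 matrix over Z this has rank 13, with invariant factors (1,1,1,1,1,1,1,1,1,1,1,1,1).

Now H_k = ker ∂_k / im ∂_{k+1}, so:

  H_0: rank C_0 − rank ∂_1 = 7 − 6 = 1, and the invariant factors of ∂_1 are all 1, so H_0 = Z.

(K is a triangulation of the torus T^2.)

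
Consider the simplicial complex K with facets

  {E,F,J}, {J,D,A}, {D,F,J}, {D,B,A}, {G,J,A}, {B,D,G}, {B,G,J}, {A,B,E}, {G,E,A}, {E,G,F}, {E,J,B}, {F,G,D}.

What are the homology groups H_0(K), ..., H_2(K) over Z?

Take the total order A < B < D < E < F < G < J on the vertex set. Then K (dimension 2) consists of the simplices:

  0-simplices (7): A, B, D, E, F, G, J
  1-simplices (18): AB, AD, AE, AG, AJ, BD, BE, BG, BJ, DF, DG, DJ, EF, EG, EJ, FG, FJ, GJ
  2-simplices (12): ABD, ABE, ADJ, AEG, AGJ, BDG, BEJ, BGJ, DFG, DFJ, EFG, EFJ

so the chain groups are C_0 ≅ Z^7, C_1 ≅ Z^18, C_2 ≅ Z^12.

∂_1: C_1 → C_0 sends each edge [p,q] (with p < q) to q − p.
As a 7×18 matrix over Z this has rank 6, with invariant factors (1,1,1,1,1,1).

Boundary ∂_2: C_2 → C_1 acts by ∂[p,q,r] = [q,r] − [p,r] + [p,q]. For instance
  ∂ABD = BD − AD + AB,
  ∂BGJ = GJ − BJ + BG.
This gives a 18×12 integer matrix of rank 12; reducing to Smith normal form yields diagonal entries (1,1,1,1,1,1,1,1,1,1,1,2).

From H_k ≅ ker(∂_k) / im(∂_{k+1}) we obtain:

  H_0: rank C_0 − rank ∂_1 = 7 − 6 = 1, and the invariant factors of ∂_1 are all 1, so H_0 ≅ Z.
  H_1: rank ker ∂_1 − rank ∂_2 = (18 − 6) − 12 = 0, and ∂_2 has invariant factor 2 > 1, so H_1 ≅ Z/2Z.
  H_2: rank ker ∂_2 − rank ∂_3 = (12 − 12) − 0 = 0, and there is no ∂_3, so H_2 ≅ 0.

H_0 = Z,  H_1 = Z/2Z,  H_2 = 0.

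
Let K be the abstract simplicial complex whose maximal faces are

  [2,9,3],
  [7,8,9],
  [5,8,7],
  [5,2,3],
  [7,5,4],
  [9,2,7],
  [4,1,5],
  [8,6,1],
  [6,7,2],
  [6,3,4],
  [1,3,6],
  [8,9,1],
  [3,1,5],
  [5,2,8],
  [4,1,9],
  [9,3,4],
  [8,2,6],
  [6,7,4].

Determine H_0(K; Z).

H_0 ≅ Z.

Fix the vertex order 1 < 2 < 3 < 4 < 5 < 6 < 7 < 8 < 9 and write every simplex with vertices in increasing order. Then dim K = 2 and the simplices of K are:

  0-simplices (9): [1], [2], [3], [4], [5], [6], [7], [8], [9]
  1-simplices (27): (27 of them)
  2-simplices (18): [1,3,5], [1,3,6], [1,4,5], [1,4,9], [1,6,8], [1,8,9], [2,3,5], [2,3,9], [2,5,8], [2,6,7], [2,6,8], [2,7,9], [3,4,6], [3,4,9], [4,5,7], [4,6,7], [5,7,8], [7,8,9]

so the chain groups are C_0 ≅ Z^9, C_1 ≅ Z^27, C_2 ≅ Z^18.

Boundary ∂_1: C_1 → C_0 is given by ∂[p,q] = [q] − [p]. For instance
  ∂[4,5] = [5] − [4].
As a 9×27 matrix over Z this has rank 8, with invariant factors (1,1,1,1,1,1,1,1).

∂_2: C_2 → C_1 acts by ∂[p,q,r] = [q,r] − [p,r] + [p,q]. For instance
  ∂[4,6,7] = [6,7] − [4,7] + [4,6],
  ∂[1,4,9] = [4,9] − [1,9] + [1,4].
The resulting 27×18 matrix has rank 18, and its Smith normal form has invariant factors (1,1,1,1,1,1,1,1,1,1,1,1,1,1,1,1,1,2).

Now H_k = ker ∂_k / im ∂_{k+1}, so:

  H_0: rank C_0 − rank ∂_1 = 9 − 8 = 1, and the invariant factors of ∂_1 are all 1, so H_0 ≅ Z.

(K is a triangulation of the Klein bottle.)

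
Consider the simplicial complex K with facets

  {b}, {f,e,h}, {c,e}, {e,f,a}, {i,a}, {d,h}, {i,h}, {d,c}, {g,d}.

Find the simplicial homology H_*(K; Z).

K has 9 vertices, 11 edges, 2 triangles.
rank ∂_0 = 0, rank ∂_1 = 7 ⇒ b_0 = 9 − 0 − 7 = 2; all invariant factors of ∂_1 are 1 so no torsion. So H_0 ≅ Z^2.
rank ∂_1 = 7, rank ∂_2 = 2 ⇒ b_1 = 11 − 7 − 2 = 2; all invariant factors of ∂_2 are 1 so no torsion. So H_1 ≅ Z^2.
rank ∂_2 = 2, rank ∂_3 = 0 ⇒ b_2 = 2 − 2 − 0 = 0. So H_2 ≅ 0.

H_0 = Z^2,  H_1 = Z^2,  H_2 = 0.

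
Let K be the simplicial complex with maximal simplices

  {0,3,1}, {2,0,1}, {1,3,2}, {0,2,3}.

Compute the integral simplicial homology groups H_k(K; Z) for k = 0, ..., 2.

H_0 ≅ Z,  H_1 = 0,  H_2 ≅ Z.

K has 4 vertices, 6 edges, 4 triangles.
rank ∂_0 = 0, rank ∂_1 = 3 ⇒ b_0 = 4 − 0 − 3 = 1; all invariant factors of ∂_1 are 1 so no torsion. So H_0 = Z.
rank ∂_1 = 3, rank ∂_2 = 3 ⇒ b_1 = 6 − 3 − 3 = 0; all invariant factors of ∂_2 are 1 so no torsion. So H_1 = 0.
rank ∂_2 = 3, rank ∂_3 = 0 ⇒ b_2 = 4 − 3 − 0 = 1. So H_2 = Z.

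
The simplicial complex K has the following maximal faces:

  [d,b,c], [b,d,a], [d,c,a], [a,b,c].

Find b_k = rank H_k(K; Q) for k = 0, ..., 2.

Fix the vertex order a < b < c < d and write every simplex with vertices in increasing order. Then dim K = 2 and the simplices of K are:

  0-simplices (4): a, b, c, d
  1-simplices (6): ab, ac, ad, bc, bd, cd
  2-simplices (4): abc, abd, acd, bcd

giving chain groups C_0 ≅ Z^4, C_1 ≅ Z^6, C_2 ≅ Z^4.

∂_1: C_1 → C_0 is given by ∂[p,q] = [q] − [p]. For instance
  ∂ab = b − a.
This gives a 4×6 integer matrix of rank 3; reducing to Smith normal form yields diagonal entries (1,1,1).

Boundary ∂_2: C_2 → C_1 acts by ∂[p,q,r] = [q,r] − [p,r] + [p,q]. For instance
  ∂acd = cd − ad + ac,
  ∂abc = bc − ac + ab.
As a 6×4 matrix over Z this has rank 3, with invariant factors (1,1,1).

Now H_k = ker ∂_k / im ∂_{k+1}, so:

  H_0: rank C_0 − rank ∂_1 = 4 − 3 = 1, and the invariant factors of ∂_1 are all 1, so H_0 ≅ Z.
  H_1: rank ker ∂_1 − rank ∂_2 = (6 − 3) − 3 = 0, and the invariant factors of ∂_2 are all 1, so H_1 ≅ 0.
  H_2: rank ker ∂_2 − rank ∂_3 = (4 − 3) − 0 = 1, and there is no ∂_3, so H_2 ≅ Z.

As a check, the Euler characteristic is 4 − 6 + 4 = 2, which agrees with 1 − 0 + 1 = 2.

Hence the Betti numbers are b_0 = 1, b_1 = 0, b_2 = 1.

b_0 = 1, b_1 = 0, b_2 = 1.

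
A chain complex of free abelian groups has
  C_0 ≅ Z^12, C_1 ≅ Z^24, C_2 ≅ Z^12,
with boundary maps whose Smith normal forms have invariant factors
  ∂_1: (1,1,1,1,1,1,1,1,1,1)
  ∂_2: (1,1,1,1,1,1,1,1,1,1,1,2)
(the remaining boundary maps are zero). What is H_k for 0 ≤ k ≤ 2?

H_0 = Z^2,  H_1 = Z^2 ⊕ Z_2,  H_2 = 0.

H_0: b_0 = 12 − 0 − 10 = 2; torsion from ∂_1 factors > 1: none. So H_0 = Z^2.
H_1: b_1 = 24 − 10 − 12 = 2; torsion from ∂_2 factors > 1: [2]. So H_1 = Z^2 ⊕ Z_2.
H_2: b_2 = 12 − 12 − 0 = 0; torsion from ∂_3 factors > 1: none. So H_2 = 0.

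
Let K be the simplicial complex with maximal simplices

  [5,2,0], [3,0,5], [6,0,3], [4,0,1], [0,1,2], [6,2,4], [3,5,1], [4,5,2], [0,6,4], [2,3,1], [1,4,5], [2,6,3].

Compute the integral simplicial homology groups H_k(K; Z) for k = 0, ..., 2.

H_0 = Z,  H_1 = Z/2Z,  H_2 = 0.

Take the total order 0 < 1 < 2 < 3 < 4 < 5 < 6 on the vertex set. Then K (dimension 2) consists of the simplices:

  0-simplices (7): [0], [1], [2], [3], [4], [5], [6]
  1-simplices (18): [0,1], [0,2], [0,3], [0,4], [0,5], [0,6], [1,2], [1,3], [1,4], [1,5], [2,3], [2,4], [2,5], [2,6], [3,5], [3,6], [4,5], [4,6]
  2-simplices (12): [0,1,2], [0,1,4], [0,2,5], [0,3,5], [0,3,6], [0,4,6], [1,2,3], [1,3,5], [1,4,5], [2,3,6], [2,4,5], [2,4,6]

giving chain groups C_0 ≅ Z^7, C_1 ≅ Z^18, C_2 ≅ Z^12.

Boundary ∂_1: C_1 → C_0 maps an edge to its endpoints' difference, ∂[p,q] = q − p. For instance
  ∂[2,3] = [3] − [2].
As a 7×18 matrix over Z this has rank 6, with invariant factors (1,1,1,1,1,1).

The boundary map ∂_2: C_2 → C_1 acts by ∂[p,q,r] = [q,r] − [p,r] + [p,q]. For instance
  ∂[0,3,5] = [3,5] − [0,5] + [0,3],
  ∂[2,4,5] = [4,5] − [2,5] + [2,4].
This gives a 18×12 integer matrix of rank 12; reducing to Smith normal form yields diagonal entries (1,1,1,1,1,1,1,1,1,1,1,2).

Reading off H_k = ker ∂_k / im ∂_{k+1}:

  H_0: rank C_0 − rank ∂_1 = 7 − 6 = 1, and the invariant factors of ∂_1 are all 1, so H_0 ≅ Z.
  H_1: rank ker ∂_1 − rank ∂_2 = (18 − 6) − 12 = 0, and ∂_2 has invariant factor 2 > 1, so H_1 ≅ Z/2Z.
  H_2: rank ker ∂_2 − rank ∂_3 = (12 − 12) − 0 = 0, and there is no ∂_3, so H_2 ≅ 0.

As a check, the Euler characteristic is 7 − 18 + 12 = 1, which agrees with 1 − 0 + 0 = 1.
(K is a triangulation of the real projective plane RP^2.)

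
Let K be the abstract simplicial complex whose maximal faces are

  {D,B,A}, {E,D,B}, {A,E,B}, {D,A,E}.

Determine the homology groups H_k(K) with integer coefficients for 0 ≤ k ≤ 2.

We work with the vertex ordering A < B < D < E. The simplices of K, each written with vertices in increasing order, are:

  0-simplices (4): A, B, D, E
  1-simplices (6): AB, AD, AE, BD, BE, DE
  2-simplices (4): ABD, ABE, ADE, BDE

so the chain groups are C_0 ≅ Z^4, C_1 ≅ Z^6, C_2 ≅ Z^4.

The boundary map ∂_1: C_1 → C_0 sends each edge [p,q] (with p < q) to q − p. For instance
  ∂AB = B − A.
The resulting 4×6 matrix has rank 3, and its Smith normal form has invariant factors (1,1,1).

Boundary ∂_2: C_2 → C_1 sends each 2-simplex [p,q,r] to [q,r] − [p,r] + [p,q]. For instance
  ∂BDE = DE − BE + BD,
  ∂ADE = DE − AE + AD.
This gives a 6×4 integer matrix of rank 3; reducing to Smith normal form yields diagonal entries (1,1,1).

Now H_k = ker ∂_k / im ∂_{k+1}, so:

  H_0: rank C_0 − rank ∂_1 = 4 − 3 = 1, and the invariant factors of ∂_1 are all 1, so H_0 = Z.
  H_1: rank ker ∂_1 − rank ∂_2 = (6 − 3) − 3 = 0, and the invariant factors of ∂_2 are all 1, so H_1 = 0.
  H_2: rank ker ∂_2 − rank ∂_3 = (4 − 3) − 0 = 1, and there is no ∂_3, so H_2 = Z.

As a check, the Euler characteristic is 4 − 6 + 4 = 2, which agrees with 1 − 0 + 1 = 2.
(K is a triangulation of the 2-sphere S^2.)

H_0 ≅ Z,  H_1 = 0,  H_2 ≅ Z.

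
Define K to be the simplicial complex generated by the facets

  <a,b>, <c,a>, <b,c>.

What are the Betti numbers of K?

b_0 = 1, b_1 = 1.

Order the vertices as a < b < c. Listing each simplex with vertices in this order, K has dimension 1 with simplices:

  0-simplices (3): a, b, c
  1-simplices (3): ab, ac, bc

giving chain groups C_0 ≅ Z^3, C_1 ≅ Z^3.

Boundary ∂_1: C_1 → C_0 maps an edge to its endpoints' difference, ∂[p,q] = q − p. For instance
  ∂bc = c − b.
This gives a 3×3 integer matrix of rank 2; reducing to Smith normal form yields diagonal entries (1,1).

Now H_k = ker ∂_k / im ∂_{k+1}, so:

  H_0: rank C_0 − rank ∂_1 = 3 − 2 = 1, and the invariant factors of ∂_1 are all 1, so H_0 ≅ Z.
  H_1: rank ker ∂_1 − rank ∂_2 = (3 − 2) − 0 = 1, and there is no ∂_2, so H_1 ≅ Z.

Hence the Betti numbers are b_0 = 1, b_1 = 1.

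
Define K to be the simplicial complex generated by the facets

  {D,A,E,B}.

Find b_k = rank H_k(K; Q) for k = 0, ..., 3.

Fix the vertex order A < B < D < E and write every simplex with vertices in increasing order. Then dim K = 3 and the simplices of K are:

  0-simplices (4): A, B, D, E
  1-simplices (6): AB, AD, AE, BD, BE, DE
  2-simplices (4): ABD, ABE, ADE, BDE
  3-simplices (1): ABDE

giving chain groups C_0 ≅ Z^4, C_1 ≅ Z^6, C_2 ≅ Z^4, C_3 ≅ Z^1.

The boundary map ∂_1: C_1 → C_0 is given by ∂[p,q] = [q] − [p]. For instance
  ∂BE = E − B.
This gives a 4×6 integer matrix of rank 3; reducing to Smith normal form yields diagonal entries (1,1,1).

The boundary map ∂_2: C_2 → C_1 maps a triangle to the signed sum of its edges. For instance
  ∂BDE = DE − BE + BD,
  ∂ADE = DE − AE + AD.
The 6×4 boundary matrix has rank 3 and Smith normal form diag(1,1,1).

Boundary ∂_3: C_3 → C_2 sends each 3-simplex σ to the alternating sum Σ_i (−1)^i (σ with its i-th vertex removed). For instance
  ∂ABDE = BDE − ADE + ABE − ABD.
The resulting 4×1 matrix has rank 1, and its Smith normal form has invariant factors (1).

Now H_k = ker ∂_k / im ∂_{k+1}, so:

  H_0: rank C_0 − rank ∂_1 = 4 − 3 = 1, and the invariant factors of ∂_1 are all 1, so H_0 = Z.
  H_1: rank ker ∂_1 − rank ∂_2 = (6 − 3) − 3 = 0, and the invariant factors of ∂_2 are all 1, so H_1 = 0.
  H_2: rank ker ∂_2 − rank ∂_3 = (4 − 3) − 1 = 0, and the invariant factors of ∂_3 are all 1, so H_2 = 0.
  H_3: rank ker ∂_3 − rank ∂_4 = (1 − 1) − 0 = 0, and there is no ∂_4, so H_3 = 0.

Hence the Betti numbers are b_0 = 1, b_1 = 0, b_2 = 0, b_3 = 0.

b_0 = 1, b_1 = 0, b_2 = 0, b_3 = 0.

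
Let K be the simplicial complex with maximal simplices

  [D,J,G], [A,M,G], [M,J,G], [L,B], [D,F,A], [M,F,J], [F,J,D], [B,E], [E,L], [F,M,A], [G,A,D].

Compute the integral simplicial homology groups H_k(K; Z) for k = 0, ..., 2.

H_0 ≅ Z^2,  H_1 ≅ Z,  H_2 ≅ Z.

Order the vertices as A < B < D < E < F < G < J < L < M. Listing each simplex with vertices in this order, K has dimension 2 with simplices:

  0-simplices (9): A, B, D, E, F, G, J, L, M
  1-simplices (15): AD, AF, AG, AM, BE, BL, DF, DG, DJ, EL, FJ, FM, GJ, GM, JM
  2-simplices (8): ADF, ADG, AFM, AGM, DFJ, DGJ, FJM, GJM

giving chain groups C_0 ≅ Z^9, C_1 ≅ Z^15, C_2 ≅ Z^8.

The boundary map ∂_1: C_1 → C_0 maps an edge to its endpoints' difference, ∂[p,q] = q − p.
The resulting 9×15 matrix has rank 7, and its Smith normal form has invariant factors (1,1,1,1,1,1,1).

∂_2: C_2 → C_1 sends each 2-simplex [p,q,r] to [q,r] − [p,r] + [p,q]. For instance
  ∂AFM = FM − AM + AF,
  ∂ADF = DF − AF + AD.
This gives a 15×8 integer matrix of rank 7; reducing to Smith normal form yields diagonal entries (1,1,1,1,1,1,1).

Reading off H_k = ker ∂_k / im ∂_{k+1}:

  H_0: rank C_0 − rank ∂_1 = 9 − 7 = 2, and the invariant factors of ∂_1 are all 1, so H_0 = Z^2.
  H_1: rank ker ∂_1 − rank ∂_2 = (15 − 7) − 7 = 1, and the invariant factors of ∂_2 are all 1, so H_1 = Z.
  H_2: rank ker ∂_2 − rank ∂_3 = (8 − 7) − 0 = 1, and there is no ∂_3, so H_2 = Z.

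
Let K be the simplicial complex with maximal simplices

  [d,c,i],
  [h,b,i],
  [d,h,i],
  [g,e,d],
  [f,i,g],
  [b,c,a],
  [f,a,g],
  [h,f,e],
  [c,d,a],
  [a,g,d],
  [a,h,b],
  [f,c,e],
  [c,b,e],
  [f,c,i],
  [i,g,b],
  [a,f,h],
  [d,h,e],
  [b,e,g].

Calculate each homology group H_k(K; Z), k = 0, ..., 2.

H_0 = Z,  H_1 = Z^2,  H_2 = Z.

Order the vertices as a < b < c < d < e < f < g < h < i. Listing each simplex with vertices in this order, K has dimension 2 with simplices:

  0-simplices (9): a, b, c, d, e, f, g, h, i
  1-simplices (27): ab, ac, ad, af, ag, ah, bc, be, bg, bh, bi, cd, ce, cf, ci, de, dg, dh, di, ef, eg, eh, fg, fh, fi, gi, hi
  2-simplices (18): abc, abh, acd, adg, afg, afh, bce, beg, bgi, bhi, cdi, cef, cfi, deg, deh, dhi, efh, fgi

giving chain groups C_0 ≅ Z^9, C_1 ≅ Z^27, C_2 ≅ Z^18.

The boundary map ∂_1: C_1 → C_0 maps an edge to its endpoints' difference, ∂[p,q] = q − p. For instance
  ∂fg = g − f.
The resulting 9×27 matrix has rank 8, and its Smith normal form has invariant factors (1,1,1,1,1,1,1,1).

Boundary ∂_2: C_2 → C_1 maps a triangle to the signed sum of its edges. For instance
  ∂deg = eg − dg + de,
  ∂cdi = di − ci + cd.
The resulting 27×18 matrix has rank 17, and its Smith normal form has invariant factors (1,1,1,1,1,1,1,1,1,1,1,1,1,1,1,1,1).

Now H_k = ker ∂_k / im ∂_{k+1}, so:

  H_0: rank C_0 − rank ∂_1 = 9 − 8 = 1, and the invariant factors of ∂_1 are all 1, so H_0 = Z.
  H_1: rank ker ∂_1 − rank ∂_2 = (27 − 8) − 17 = 2, and the invariant factors of ∂_2 are all 1, so H_1 = Z^2.
  H_2: rank ker ∂_2 − rank ∂_3 = (18 − 17) − 0 = 1, and there is no ∂_3, so H_2 = Z.

As a check, the Euler characteristic is 9 − 27 + 18 = 0, which agrees with 1 − 2 + 1 = 0.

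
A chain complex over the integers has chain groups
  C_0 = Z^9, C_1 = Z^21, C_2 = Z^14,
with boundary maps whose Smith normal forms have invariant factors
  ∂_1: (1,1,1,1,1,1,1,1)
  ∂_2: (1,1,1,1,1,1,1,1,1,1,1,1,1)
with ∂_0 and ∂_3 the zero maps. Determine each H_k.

H_0: b_0 = 9 − 0 − 8 = 1; torsion from ∂_1 factors > 1: none. So H_0 = Z.
H_1: b_1 = 21 − 8 − 13 = 0; torsion from ∂_2 factors > 1: none. So H_1 = 0.
H_2: b_2 = 14 − 13 − 0 = 1; torsion from ∂_3 factors > 1: none. So H_2 = Z.

H_0 = Z,  H_1 = 0,  H_2 = Z.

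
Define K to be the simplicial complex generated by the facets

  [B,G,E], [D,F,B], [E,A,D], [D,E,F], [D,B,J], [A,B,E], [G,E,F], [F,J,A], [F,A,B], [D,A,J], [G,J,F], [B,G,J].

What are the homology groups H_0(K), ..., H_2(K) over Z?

H_0 ≅ Z,  H_1 ≅ Z_2,  H_2 = 0.

K has 7 vertices, 18 edges, 12 triangles.
rank ∂_0 = 0, rank ∂_1 = 6 ⇒ b_0 = 7 − 0 − 6 = 1; all invariant factors of ∂_1 are 1 so no torsion. So H_0 = Z.
rank ∂_1 = 6, rank ∂_2 = 12 ⇒ b_1 = 18 − 6 − 12 = 0; ∂_2 has invariant factor(s) [2] giving torsion. So H_1 = Z_2.
rank ∂_2 = 12, rank ∂_3 = 0 ⇒ b_2 = 12 − 12 − 0 = 0. So H_2 = 0.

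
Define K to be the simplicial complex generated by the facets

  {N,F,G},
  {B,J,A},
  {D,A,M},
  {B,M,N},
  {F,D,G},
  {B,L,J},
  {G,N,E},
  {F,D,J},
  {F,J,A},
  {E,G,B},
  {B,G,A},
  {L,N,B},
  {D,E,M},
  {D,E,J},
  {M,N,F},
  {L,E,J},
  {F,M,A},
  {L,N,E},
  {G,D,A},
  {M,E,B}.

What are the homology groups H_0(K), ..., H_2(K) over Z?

H_0 = Z,  H_1 = Z ⊕ Z/2Z,  H_2 = 0.

Order the vertices as A < B < D < E < F < G < J < L < M < N. Listing each simplex with vertices in this order, K has dimension 2 with simplices:

  0-simplices (10): A, B, D, E, F, G, J, L, M, N
  1-simplices (30): AB, AD, AF, AG, AJ, AM, BE, BG, BJ, BL, BM, BN, DE, DF, DG, DJ, DM, EG, EJ, EL, EM, EN, FG, FJ, FM, FN, GN, JL, LN, MN
  2-simplices (20): ABG, ABJ, ADG, ADM, AFJ, AFM, BEG, BEM, BJL, BLN, BMN, DEJ, DEM, DFG, DFJ, EGN, EJL, ELN, FGN, FMN

so the chain groups are C_0 ≅ Z^10, C_1 ≅ Z^30, C_2 ≅ Z^20.

∂_1: C_1 → C_0 is given by ∂[p,q] = [q] − [p]. For instance
  ∂AJ = J − A.
This gives a 10×30 integer matrix of rank 9; reducing to Smith normal form yields diagonal entries (1,1,1,1,1,1,1,1,1).

∂_2: C_2 → C_1 sends each 2-simplex [p,q,r] to [q,r] − [p,r] + [p,q]. For instance
  ∂AFM = FM − AM + AF,
  ∂AFJ = FJ − AJ + AF.
As a 30×20 matrix over Z this has rank 20, with invariant factors (1,1,1,1,1,1,1,1,1,1,1,1,1,1,1,1,1,1,1,2).

Computing H_k = (kernel of ∂_k) / (image of ∂_{k+1}):

  H_0: rank C_0 − rank ∂_1 = 10 − 9 = 1, and the invariant factors of ∂_1 are all 1, so H_0 = Z.
  H_1: rank ker ∂_1 − rank ∂_2 = (30 − 9) − 20 = 1, and ∂_2 has invariant factor 2 > 1, so H_1 = Z ⊕ Z/2Z.
  H_2: rank ker ∂_2 − rank ∂_3 = (20 − 20) − 0 = 0, and there is no ∂_3, so H_2 = 0.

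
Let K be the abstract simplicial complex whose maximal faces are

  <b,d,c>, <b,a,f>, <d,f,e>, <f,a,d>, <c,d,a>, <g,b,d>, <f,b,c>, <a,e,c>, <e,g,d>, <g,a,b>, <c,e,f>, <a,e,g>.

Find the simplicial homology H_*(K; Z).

Take the total order a < b < c < d < e < f < g on the vertex set. Then K (dimension 2) consists of the simplices:

  0-simplices (7): a, b, c, d, e, f, g
  1-simplices (18): ab, ac, ad, ae, af, ag, bc, bd, bf, bg, cd, ce, cf, de, df, dg, ef, eg
  2-simplices (12): abf, abg, acd, ace, adf, aeg, bcd, bcf, bdg, cef, def, deg

giving chain groups C_0 ≅ Z^7, C_1 ≅ Z^18, C_2 ≅ Z^12.

Boundary ∂_1: C_1 → C_0 is given by ∂[p,q] = [q] − [p]. For instance
  ∂ag = g − a.
The resulting 7×18 matrix has rank 6, and its Smith normal form has invariant factors (1,1,1,1,1,1).

Boundary ∂_2: C_2 → C_1 maps a triangle to the signed sum of its edges. For instance
  ∂bdg = dg − bg + bd,
  ∂ace = ce − ae + ac.
This gives a 18×12 integer matrix of rank 12; reducing to Smith normal form yields diagonal entries (1,1,1,1,1,1,1,1,1,1,1,2).

Reading off H_k = ker ∂_k / im ∂_{k+1}:

  H_0: rank C_0 − rank ∂_1 = 7 − 6 = 1, and the invariant factors of ∂_1 are all 1, so H_0 ≅ Z.
  H_1: rank ker ∂_1 − rank ∂_2 = (18 − 6) − 12 = 0, and ∂_2 has invariant factor 2 > 1, so H_1 ≅ Z/2.
  H_2: rank ker ∂_2 − rank ∂_3 = (12 − 12) − 0 = 0, and there is no ∂_3, so H_2 ≅ 0.

As a check, the Euler characteristic is 7 − 18 + 12 = 1, which agrees with 1 − 0 + 0 = 1.

H_0 ≅ Z,  H_1 ≅ Z/2,  H_2 = 0.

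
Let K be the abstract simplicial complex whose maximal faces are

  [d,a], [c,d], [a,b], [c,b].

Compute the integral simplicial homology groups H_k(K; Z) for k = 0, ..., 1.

H_0 ≅ Z,  H_1 ≅ Z.

K has 4 vertices, 4 edges.
rank ∂_0 = 0, rank ∂_1 = 3 ⇒ b_0 = 4 − 0 − 3 = 1; all invariant factors of ∂_1 are 1 so no torsion. So H_0 = Z.
rank ∂_1 = 3, rank ∂_2 = 0 ⇒ b_1 = 4 − 3 − 0 = 1. So H_1 = Z.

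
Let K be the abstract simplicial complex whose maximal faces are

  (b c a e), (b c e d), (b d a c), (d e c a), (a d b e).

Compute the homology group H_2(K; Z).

We work with the vertex ordering a < b < c < d < e. The simplices of K, each written with vertices in increasing order, are:

  0-simplices (5): a, b, c, d, e
  1-simplices (10): ab, ac, ad, ae, bc, bd, be, cd, ce, de
  2-simplices (10): abc, abd, abe, acd, ace, ade, bcd, bce, bde, cde
  3-simplices (5): abcd, abce, abde, acde, bcde

Hence C_0 ≅ Z^5, C_1 ≅ Z^10, C_2 ≅ Z^10, C_3 ≅ Z^5.

The boundary map ∂_1: C_1 → C_0 is given by ∂[p,q] = [q] − [p].
The resulting 5×10 matrix has rank 4, and its Smith normal form has invariant factors (1,1,1,1).

∂_2: C_2 → C_1 acts by ∂[p,q,r] = [q,r] − [p,r] + [p,q]. For instance
  ∂abc = bc − ac + ab,
  ∂ade = de − ae + ad.
This gives a 10×10 integer matrix of rank 6; reducing to Smith normal form yields diagonal entries (1,1,1,1,1,1).

∂_3: C_3 → C_2 sends each 3-simplex σ to the alternating sum Σ_i (−1)^i (σ with its i-th vertex removed). For instance
  ∂abde = bde − ade + abe − abd,
  ∂abcd = bcd − acd + abd − abc.
This gives a 10×5 integer matrix of rank 4; reducing to Smith normal form yields diagonal entries (1,1,1,1).

Now H_k = ker ∂_k / im ∂_{k+1}, so:

  H_2: rank ker ∂_2 − rank ∂_3 = (10 − 6) − 4 = 0, and the invariant factors of ∂_3 are all 1, so H_2 ≅ 0.

H_2 = 0.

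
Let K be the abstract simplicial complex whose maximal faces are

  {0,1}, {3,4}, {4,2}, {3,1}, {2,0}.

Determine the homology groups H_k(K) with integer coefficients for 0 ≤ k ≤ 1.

Order the vertices as 0 < 1 < 2 < 3 < 4. Listing each simplex with vertices in this order, K has dimension 1 with simplices:

  0-simplices (5): [0], [1], [2], [3], [4]
  1-simplices (5): [0,1], [0,2], [1,3], [2,4], [3,4]

so the chain groups are C_0 ≅ Z^5, C_1 ≅ Z^5.

Boundary ∂_1: C_1 → C_0 maps an edge to its endpoints' difference, ∂[p,q] = q − p. For instance
  ∂[3,4] = [4] − [3].
The 5×5 boundary matrix has rank 4 and Smith normal form diag(1,1,1,1).

Reading off H_k = ker ∂_k / im ∂_{k+1}:

  H_0: rank C_0 − rank ∂_1 = 5 − 4 = 1, and the invariant factors of ∂_1 are all 1, so H_0 ≅ Z.
  H_1: rank ker ∂_1 − rank ∂_2 = (5 − 4) − 0 = 1, and there is no ∂_2, so H_1 ≅ Z.

(K is a triangulation of the circle S^1.)

H_0 = Z,  H_1 = Z.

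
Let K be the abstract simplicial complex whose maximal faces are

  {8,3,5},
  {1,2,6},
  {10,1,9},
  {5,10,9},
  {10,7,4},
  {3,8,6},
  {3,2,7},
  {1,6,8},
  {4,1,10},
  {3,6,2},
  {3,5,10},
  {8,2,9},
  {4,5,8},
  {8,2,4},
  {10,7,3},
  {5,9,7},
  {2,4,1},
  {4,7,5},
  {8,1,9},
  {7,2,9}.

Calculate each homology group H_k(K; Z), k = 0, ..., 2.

H_0 = Z,  H_1 = Z ⊕ Z/2,  H_2 = 0.

Take the total order 1 < 2 < 3 < 4 < 5 < 6 < 7 < 8 < 9 < 10 on the vertex set. Then K (dimension 2) consists of the simplices:

  0-simplices (10): [1], [2], [3], [4], [5], [6], [7], [8], [9], [10]
  1-simplices (30): (30 of them)
  2-simplices (20): (20 of them)

Hence C_0 ≅ Z^10, C_1 ≅ Z^30, C_2 ≅ Z^20.

Boundary ∂_1: C_1 → C_0 sends each edge [p,q] (with p < q) to q − p.
This gives a 10×30 integer matrix of rank 9; reducing to Smith normal form yields diagonal entries (1,1,1,1,1,1,1,1,1).

The boundary map ∂_2: C_2 → C_1 sends each 2-simplex [p,q,r] to [q,r] − [p,r] + [p,q]. For instance
  ∂[5,9,10] = [9,10] − [5,10] + [5,9],
  ∂[3,5,8] = [5,8] − [3,8] + [3,5].
As a 30×20 matrix over Z this has rank 20, with invariant factors (1,1,1,1,1,1,1,1,1,1,1,1,1,1,1,1,1,1,1,2).

Computing H_k = (kernel of ∂_k) / (image of ∂_{k+1}):

  H_0: rank C_0 − rank ∂_1 = 10 − 9 = 1, and the invariant factors of ∂_1 are all 1, so H_0 = Z.
  H_1: rank ker ∂_1 − rank ∂_2 = (30 − 9) − 20 = 1, and ∂_2 has invariant factor 2 > 1, so H_1 = Z ⊕ Z/2.
  H_2: rank ker ∂_2 − rank ∂_3 = (20 − 20) − 0 = 0, and there is no ∂_3, so H_2 = 0.

(K is a triangulation of the Klein bottle.)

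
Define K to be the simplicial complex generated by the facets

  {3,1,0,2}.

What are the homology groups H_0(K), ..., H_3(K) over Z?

Order the vertices as 0 < 1 < 2 < 3. Listing each simplex with vertices in this order, K has dimension 3 with simplices:

  0-simplices (4): [0], [1], [2], [3]
  1-simplices (6): [0,1], [0,2], [0,3], [1,2], [1,3], [2,3]
  2-simplices (4): [0,1,2], [0,1,3], [0,2,3], [1,2,3]
  3-simplices (1): [0,1,2,3]

giving chain groups C_0 ≅ Z^4, C_1 ≅ Z^6, C_2 ≅ Z^4, C_3 ≅ Z^1.

The boundary map ∂_1: C_1 → C_0 sends each edge [p,q] (with p < q) to q − p. For instance
  ∂[1,2] = [2] − [1].
As a 4×6 matrix over Z this has rank 3, with invariant factors (1,1,1).

∂_2: C_2 → C_1 sends each 2-simplex [p,q,r] to [q,r] − [p,r] + [p,q]. For instance
  ∂[1,2,3] = [2,3] − [1,3] + [1,2],
  ∂[0,2,3] = [2,3] − [0,3] + [0,2].
The resulting 6×4 matrix has rank 3, and its Smith normal form has invariant factors (1,1,1).

∂_3: C_3 → C_2 sends each 3-simplex σ to the alternating sum Σ_i (−1)^i (σ with its i-th vertex removed). For instance
  ∂[0,1,2,3] = [1,2,3] − [0,2,3] + [0,1,3] − [0,1,2].
This gives a 4×1 integer matrix of rank 1; reducing to Smith normal form yields diagonal entries (1).

Now H_k = ker ∂_k / im ∂_{k+1}, so:

  H_0: rank C_0 − rank ∂_1 = 4 − 3 = 1, and the invariant factors of ∂_1 are all 1, so H_0 = Z.
  H_1: rank ker ∂_1 − rank ∂_2 = (6 − 3) − 3 = 0, and the invariant factors of ∂_2 are all 1, so H_1 = 0.
  H_2: rank ker ∂_2 − rank ∂_3 = (4 − 3) − 1 = 0, and the invariant factors of ∂_3 are all 1, so H_2 = 0.
  H_3: rank ker ∂_3 − rank ∂_4 = (1 − 1) − 0 = 0, and there is no ∂_4, so H_3 = 0.

H_0 ≅ Z,  H_1 = 0,  H_2 = 0,  H_3 = 0.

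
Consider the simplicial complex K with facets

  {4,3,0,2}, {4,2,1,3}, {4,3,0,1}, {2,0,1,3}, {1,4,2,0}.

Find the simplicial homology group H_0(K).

Fix the vertex order 0 < 1 < 2 < 3 < 4 and write every simplex with vertices in increasing order. Then dim K = 3 and the simplices of K are:

  0-simplices (5): [0], [1], [2], [3], [4]
  1-simplices (10): [0,1], [0,2], [0,3], [0,4], [1,2], [1,3], [1,4], [2,3], [2,4], [3,4]
  2-simplices (10): [0,1,2], [0,1,3], [0,1,4], [0,2,3], [0,2,4], [0,3,4], [1,2,3], [1,2,4], [1,3,4], [2,3,4]
  3-simplices (5): [0,1,2,3], [0,1,2,4], [0,1,3,4], [0,2,3,4], [1,2,3,4]

so the chain groups are C_0 ≅ Z^5, C_1 ≅ Z^10, C_2 ≅ Z^10, C_3 ≅ Z^5.

∂_1: C_1 → C_0 maps an edge to its endpoints' difference, ∂[p,q] = q − p.
This gives a 5×10 integer matrix of rank 4; reducing to Smith normal form yields diagonal entries (1,1,1,1).

Boundary ∂_2: C_2 → C_1 acts by ∂[p,q,r] = [q,r] − [p,r] + [p,q]. For instance
  ∂[0,2,4] = [2,4] − [0,4] + [0,2],
  ∂[1,3,4] = [3,4] − [1,4] + [1,3].
The 10×10 boundary matrix has rank 6 and Smith normal form diag(1,1,1,1,1,1).

The boundary map ∂_3: C_3 → C_2 sends each 3-simplex σ to the alternating sum Σ_i (−1)^i (σ with its i-th vertex removed). For instance
  ∂[0,1,2,4] = [1,2,4] − [0,2,4] + [0,1,4] − [0,1,2],
  ∂[0,1,2,3] = [1,2,3] − [0,2,3] + [0,1,3] − [0,1,2].
This gives a 10×5 integer matrix of rank 4; reducing to Smith normal form yields diagonal entries (1,1,1,1).

Now H_k = ker ∂_k / im ∂_{k+1}, so:

  H_0: rank C_0 − rank ∂_1 = 5 − 4 = 1, and the invariant factors of ∂_1 are all 1, so H_0 = Z.

H_0 ≅ Z.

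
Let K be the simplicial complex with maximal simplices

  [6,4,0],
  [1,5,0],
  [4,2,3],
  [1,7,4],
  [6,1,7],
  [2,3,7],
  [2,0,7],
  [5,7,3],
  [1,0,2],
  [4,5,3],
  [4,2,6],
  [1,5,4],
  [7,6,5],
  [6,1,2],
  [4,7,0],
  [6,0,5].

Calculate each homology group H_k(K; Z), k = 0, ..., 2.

Take the total order 0 < 1 < 2 < 3 < 4 < 5 < 6 < 7 on the vertex set. Then K (dimension 2) consists of the simplices:

  0-simplices (8): [0], [1], [2], [3], [4], [5], [6], [7]
  1-simplices (24): (24 of them)
  2-simplices (16): [0,1,2], [0,1,5], [0,2,7], [0,4,6], [0,4,7], [0,5,6], [1,2,6], [1,4,5], [1,4,7], [1,6,7], [2,3,4], [2,3,7], [2,4,6], [3,4,5], [3,5,7], [5,6,7]

so the chain groups are C_0 ≅ Z^8, C_1 ≅ Z^24, C_2 ≅ Z^16.

∂_1: C_1 → C_0 is given by ∂[p,q] = [q] − [p]. For instance
  ∂[4,5] = [5] − [4].
As a 8×24 matrix over Z this has rank 7, with invariant factors (1,1,1,1,1,1,1).

The boundary map ∂_2: C_2 → C_1 sends each 2-simplex [p,q,r] to [q,r] − [p,r] + [p,q]. For instance
  ∂[0,4,6] = [4,6] − [0,6] + [0,4],
  ∂[2,3,7] = [3,7] − [2,7] + [2,3].
As a 24×16 matrix over Z this has rank 15, with invariant factors (1,1,1,1,1,1,1,1,1,1,1,1,1,1,1).

From H_k ≅ ker(∂_k) / im(∂_{k+1}) we obtain:

  H_0: rank C_0 − rank ∂_1 = 8 − 7 = 1, and the invariant factors of ∂_1 are all 1, so H_0 ≅ Z.
  H_1: rank ker ∂_1 − rank ∂_2 = (24 − 7) − 15 = 2, and the invariant factors of ∂_2 are all 1, so H_1 ≅ Z^2.
  H_2: rank ker ∂_2 − rank ∂_3 = (16 − 15) − 0 = 1, and there is no ∂_3, so H_2 ≅ Z.

H_0 ≅ Z,  H_1 ≅ Z^2,  H_2 ≅ Z.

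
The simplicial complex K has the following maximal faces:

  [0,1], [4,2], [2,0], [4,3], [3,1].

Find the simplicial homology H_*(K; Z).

H_0 = Z,  H_1 = Z.

Fix the vertex order 0 < 1 < 2 < 3 < 4 and write every simplex with vertices in increasing order. Then dim K = 1 and the simplices of K are:

  0-simplices (5): [0], [1], [2], [3], [4]
  1-simplices (5): [0,1], [0,2], [1,3], [2,4], [3,4]

Hence C_0 ≅ Z^5, C_1 ≅ Z^5.

The boundary map ∂_1: C_1 → C_0 maps an edge to its endpoints' difference, ∂[p,q] = q − p. For instance
  ∂[0,2] = [2] − [0].
This gives a 5×5 integer matrix of rank 4; reducing to Smith normal form yields diagonal entries (1,1,1,1).

From H_k ≅ ker(∂_k) / im(∂_{k+1}) we obtain:

  H_0: rank C_0 − rank ∂_1 = 5 − 4 = 1, and the invariant factors of ∂_1 are all 1, so H_0 ≅ Z.
  H_1: rank ker ∂_1 − rank ∂_2 = (5 − 4) − 0 = 1, and there is no ∂_2, so H_1 ≅ Z.

(K is a triangulation of the circle S^1.)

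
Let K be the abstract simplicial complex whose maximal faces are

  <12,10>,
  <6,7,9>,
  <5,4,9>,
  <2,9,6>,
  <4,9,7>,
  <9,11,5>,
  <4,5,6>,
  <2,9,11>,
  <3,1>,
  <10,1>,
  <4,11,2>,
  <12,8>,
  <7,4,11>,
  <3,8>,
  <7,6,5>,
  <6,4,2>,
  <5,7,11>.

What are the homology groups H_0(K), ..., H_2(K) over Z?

H_0 = Z^2,  H_1 = Z ⊕ Z/2,  H_2 = 0.

We work with the vertex ordering 1 < 2 < 3 < 4 < 5 < 6 < 7 < 8 < 9 < 10 < 11 < 12. The simplices of K, each written with vertices in increasing order, are:

  0-simplices (12): [1], [2], [3], [4], [5], [6], [7], [8], [9], [10], [11], [12]
  1-simplices (23): (23 of them)
  2-simplices (12): [2,4,6], [2,4,11], [2,6,9], [2,9,11], [4,5,6], [4,5,9], [4,7,9], [4,7,11], [5,6,7], [5,7,11], [5,9,11], [6,7,9]

so the chain groups are C_0 ≅ Z^12, C_1 ≅ Z^23, C_2 ≅ Z^12.

The boundary map ∂_1: C_1 → C_0 is given by ∂[p,q] = [q] − [p]. For instance
  ∂[4,7] = [7] − [4].
This gives a 12×23 integer matrix of rank 10; reducing to Smith normal form yields diagonal entries (1,1,1,1,1,1,1,1,1,1).

The boundary map ∂_2: C_2 → C_1 acts by ∂[p,q,r] = [q,r] − [p,r] + [p,q]. For instance
  ∂[5,6,7] = [6,7] − [5,7] + [5,6],
  ∂[2,4,11] = [4,11] − [2,11] + [2,4].
As a 23×12 matrix over Z this has rank 12, with invariant factors (1,1,1,1,1,1,1,1,1,1,1,2).

Reading off H_k = ker ∂_k / im ∂_{k+1}:

  H_0: rank C_0 − rank ∂_1 = 12 − 10 = 2, and the invariant factors of ∂_1 are all 1, so H_0 = Z^2.
  H_1: rank ker ∂_1 − rank ∂_2 = (23 − 10) − 12 = 1, and ∂_2 has invariant factor 2 > 1, so H_1 = Z ⊕ Z/2.
  H_2: rank ker ∂_2 − rank ∂_3 = (12 − 12) − 0 = 0, and there is no ∂_3, so H_2 = 0.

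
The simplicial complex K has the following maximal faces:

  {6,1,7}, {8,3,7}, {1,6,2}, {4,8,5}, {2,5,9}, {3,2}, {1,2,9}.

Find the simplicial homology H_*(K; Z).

Order the vertices as 1 < 2 < 3 < 4 < 5 < 6 < 7 < 8 < 9. Listing each simplex with vertices in this order, K has dimension 2 with simplices:

  0-simplices (9): [1], [2], [3], [4], [5], [6], [7], [8], [9]
  1-simplices (16): [1,2], [1,6], [1,7], [1,9], [2,3], [2,5], [2,6], [2,9], [3,7], [3,8], [4,5], [4,8], [5,8], [5,9], [6,7], [7,8]
  2-simplices (6): [1,2,6], [1,2,9], [1,6,7], [2,5,9], [3,7,8], [4,5,8]

giving chain groups C_0 ≅ Z^9, C_1 ≅ Z^16, C_2 ≅ Z^6.

∂_1: C_1 → C_0 maps an edge to its endpoints' difference, ∂[p,q] = q − p. For instance
  ∂[4,8] = [8] − [4].
The 9×16 boundary matrix has rank 8 and Smith normal form diag(1,1,1,1,1,1,1,1).

∂_2: C_2 → C_1 sends each 2-simplex [p,q,r] to [q,r] − [p,r] + [p,q]. For instance
  ∂[1,2,9] = [2,9] − [1,9] + [1,2],
  ∂[4,5,8] = [5,8] − [4,8] + [4,5].
The 16×6 boundary matrix has rank 6 and Smith normal form diag(1,1,1,1,1,1).

Reading off H_k = ker ∂_k / im ∂_{k+1}:

  H_0: rank C_0 − rank ∂_1 = 9 − 8 = 1, and the invariant factors of ∂_1 are all 1, so H_0 ≅ Z.
  H_1: rank ker ∂_1 − rank ∂_2 = (16 − 8) − 6 = 2, and the invariant factors of ∂_2 are all 1, so H_1 ≅ Z^2.
  H_2: rank ker ∂_2 − rank ∂_3 = (6 − 6) − 0 = 0, and there is no ∂_3, so H_2 ≅ 0.

H_0 = Z,  H_1 = Z^2,  H_2 = 0.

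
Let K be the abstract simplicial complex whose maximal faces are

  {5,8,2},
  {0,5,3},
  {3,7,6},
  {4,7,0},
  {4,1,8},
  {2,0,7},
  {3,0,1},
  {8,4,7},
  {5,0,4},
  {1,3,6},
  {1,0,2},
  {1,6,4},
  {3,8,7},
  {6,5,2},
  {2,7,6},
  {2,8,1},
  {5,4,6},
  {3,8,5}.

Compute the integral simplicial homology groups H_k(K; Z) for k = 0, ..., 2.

We work with the vertex ordering 0 < 1 < 2 < 3 < 4 < 5 < 6 < 7 < 8. The simplices of K, each written with vertices in increasing order, are:

  0-simplices (9): [0], [1], [2], [3], [4], [5], [6], [7], [8]
  1-simplices (27): (27 of them)
  2-simplices (18): [0,1,2], [0,1,3], [0,2,7], [0,3,5], [0,4,5], [0,4,7], [1,2,8], [1,3,6], [1,4,6], [1,4,8], [2,5,6], [2,5,8], [2,6,7], [3,5,8], [3,6,7], [3,7,8], [4,5,6], [4,7,8]

so the chain groups are C_0 ≅ Z^9, C_1 ≅ Z^27, C_2 ≅ Z^18.

The boundary map ∂_1: C_1 → C_0 is given by ∂[p,q] = [q] − [p]. For instance
  ∂[3,8] = [8] − [3].
This gives a 9×27 integer matrix of rank 8; reducing to Smith normal form yields diagonal entries (1,1,1,1,1,1,1,1).

∂_2: C_2 → C_1 acts by ∂[p,q,r] = [q,r] − [p,r] + [p,q]. For instance
  ∂[0,3,5] = [3,5] − [0,5] + [0,3],
  ∂[0,2,7] = [2,7] − [0,7] + [0,2].
The 27×18 boundary matrix has rank 17 and Smith normal form diag(1,1,1,1,1,1,1,1,1,1,1,1,1,1,1,1,1).

Reading off H_k = ker ∂_k / im ∂_{k+1}:

  H_0: rank C_0 − rank ∂_1 = 9 − 8 = 1, and the invariant factors of ∂_1 are all 1, so H_0 = Z.
  H_1: rank ker ∂_1 − rank ∂_2 = (27 − 8) − 17 = 2, and the invariant factors of ∂_2 are all 1, so H_1 = Z^2.
  H_2: rank ker ∂_2 − rank ∂_3 = (18 − 17) − 0 = 1, and there is no ∂_3, so H_2 = Z.

As a check, the Euler characteristic is 9 − 27 + 18 = 0, which agrees with 1 − 2 + 1 = 0.
(K is a triangulation of the torus T^2.)

H_0 ≅ Z,  H_1 ≅ Z^2,  H_2 ≅ Z.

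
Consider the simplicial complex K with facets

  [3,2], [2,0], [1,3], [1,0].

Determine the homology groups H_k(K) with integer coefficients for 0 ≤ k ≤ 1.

Take the total order 0 < 1 < 2 < 3 on the vertex set. Then K (dimension 1) consists of the simplices:

  0-simplices (4): [0], [1], [2], [3]
  1-simplices (4): [0,1], [0,2], [1,3], [2,3]

Hence C_0 ≅ Z^4, C_1 ≅ Z^4.

The boundary map ∂_1: C_1 → C_0 sends each edge [p,q] (with p < q) to q − p.
As a 4×4 matrix over Z this has rank 3, with invariant factors (1,1,1).

Reading off H_k = ker ∂_k / im ∂_{k+1}:

  H_0: rank C_0 − rank ∂_1 = 4 − 3 = 1, and the invariant factors of ∂_1 are all 1, so H_0 ≅ Z.
  H_1: rank ker ∂_1 − rank ∂_2 = (4 − 3) − 0 = 1, and there is no ∂_2, so H_1 ≅ Z.

(K is a triangulation of the circle S^1.)

H_0 = Z,  H_1 = Z.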